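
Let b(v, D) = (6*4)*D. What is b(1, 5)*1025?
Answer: 123000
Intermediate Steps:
b(v, D) = 24*D
b(1, 5)*1025 = (24*5)*1025 = 120*1025 = 123000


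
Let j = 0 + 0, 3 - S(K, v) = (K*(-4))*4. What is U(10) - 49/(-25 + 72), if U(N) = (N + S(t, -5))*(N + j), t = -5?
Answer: -31539/47 ≈ -671.04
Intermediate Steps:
S(K, v) = 3 + 16*K (S(K, v) = 3 - K*(-4)*4 = 3 - (-4*K)*4 = 3 - (-16)*K = 3 + 16*K)
j = 0
U(N) = N*(-77 + N) (U(N) = (N + (3 + 16*(-5)))*(N + 0) = (N + (3 - 80))*N = (N - 77)*N = (-77 + N)*N = N*(-77 + N))
U(10) - 49/(-25 + 72) = 10*(-77 + 10) - 49/(-25 + 72) = 10*(-67) - 49/47 = -670 + (1/47)*(-49) = -670 - 49/47 = -31539/47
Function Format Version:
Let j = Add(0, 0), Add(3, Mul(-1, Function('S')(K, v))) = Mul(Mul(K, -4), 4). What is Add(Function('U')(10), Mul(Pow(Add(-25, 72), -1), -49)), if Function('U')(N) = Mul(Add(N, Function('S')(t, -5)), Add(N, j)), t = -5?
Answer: Rational(-31539, 47) ≈ -671.04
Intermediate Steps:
Function('S')(K, v) = Add(3, Mul(16, K)) (Function('S')(K, v) = Add(3, Mul(-1, Mul(Mul(K, -4), 4))) = Add(3, Mul(-1, Mul(Mul(-4, K), 4))) = Add(3, Mul(-1, Mul(-16, K))) = Add(3, Mul(16, K)))
j = 0
Function('U')(N) = Mul(N, Add(-77, N)) (Function('U')(N) = Mul(Add(N, Add(3, Mul(16, -5))), Add(N, 0)) = Mul(Add(N, Add(3, -80)), N) = Mul(Add(N, -77), N) = Mul(Add(-77, N), N) = Mul(N, Add(-77, N)))
Add(Function('U')(10), Mul(Pow(Add(-25, 72), -1), -49)) = Add(Mul(10, Add(-77, 10)), Mul(Pow(Add(-25, 72), -1), -49)) = Add(Mul(10, -67), Mul(Pow(47, -1), -49)) = Add(-670, Mul(Rational(1, 47), -49)) = Add(-670, Rational(-49, 47)) = Rational(-31539, 47)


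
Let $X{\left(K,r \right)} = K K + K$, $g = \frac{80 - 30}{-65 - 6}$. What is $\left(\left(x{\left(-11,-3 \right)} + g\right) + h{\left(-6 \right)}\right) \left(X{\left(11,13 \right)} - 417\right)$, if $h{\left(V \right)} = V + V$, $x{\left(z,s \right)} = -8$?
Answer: $\frac{418950}{71} \approx 5900.7$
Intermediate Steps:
$g = - \frac{50}{71}$ ($g = \frac{50}{-71} = 50 \left(- \frac{1}{71}\right) = - \frac{50}{71} \approx -0.70423$)
$X{\left(K,r \right)} = K + K^{2}$ ($X{\left(K,r \right)} = K^{2} + K = K + K^{2}$)
$h{\left(V \right)} = 2 V$
$\left(\left(x{\left(-11,-3 \right)} + g\right) + h{\left(-6 \right)}\right) \left(X{\left(11,13 \right)} - 417\right) = \left(\left(-8 - \frac{50}{71}\right) + 2 \left(-6\right)\right) \left(11 \left(1 + 11\right) - 417\right) = \left(- \frac{618}{71} - 12\right) \left(11 \cdot 12 - 417\right) = - \frac{1470 \left(132 - 417\right)}{71} = \left(- \frac{1470}{71}\right) \left(-285\right) = \frac{418950}{71}$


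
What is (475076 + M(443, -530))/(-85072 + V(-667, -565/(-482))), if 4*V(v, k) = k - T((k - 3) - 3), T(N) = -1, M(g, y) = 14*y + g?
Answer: -902494872/164017769 ≈ -5.5024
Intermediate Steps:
M(g, y) = g + 14*y
V(v, k) = 1/4 + k/4 (V(v, k) = (k - 1*(-1))/4 = (k + 1)/4 = (1 + k)/4 = 1/4 + k/4)
(475076 + M(443, -530))/(-85072 + V(-667, -565/(-482))) = (475076 + (443 + 14*(-530)))/(-85072 + (1/4 + (-565/(-482))/4)) = (475076 + (443 - 7420))/(-85072 + (1/4 + (-565*(-1/482))/4)) = (475076 - 6977)/(-85072 + (1/4 + (1/4)*(565/482))) = 468099/(-85072 + (1/4 + 565/1928)) = 468099/(-85072 + 1047/1928) = 468099/(-164017769/1928) = 468099*(-1928/164017769) = -902494872/164017769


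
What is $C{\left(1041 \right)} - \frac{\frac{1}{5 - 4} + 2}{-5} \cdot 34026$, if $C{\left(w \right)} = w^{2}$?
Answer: $\frac{5520483}{5} \approx 1.1041 \cdot 10^{6}$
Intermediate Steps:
$C{\left(1041 \right)} - \frac{\frac{1}{5 - 4} + 2}{-5} \cdot 34026 = 1041^{2} - \frac{\frac{1}{5 - 4} + 2}{-5} \cdot 34026 = 1083681 - - \frac{1^{-1} + 2}{5} \cdot 34026 = 1083681 - - \frac{1 + 2}{5} \cdot 34026 = 1083681 - \left(- \frac{1}{5}\right) 3 \cdot 34026 = 1083681 - \left(- \frac{3}{5}\right) 34026 = 1083681 - - \frac{102078}{5} = 1083681 + \frac{102078}{5} = \frac{5520483}{5}$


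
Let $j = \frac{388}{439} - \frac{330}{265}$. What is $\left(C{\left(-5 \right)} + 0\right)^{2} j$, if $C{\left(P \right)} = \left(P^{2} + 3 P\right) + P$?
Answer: $- \frac{210250}{23267} \approx -9.0364$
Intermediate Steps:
$C{\left(P \right)} = P^{2} + 4 P$
$j = - \frac{8410}{23267}$ ($j = 388 \cdot \frac{1}{439} - \frac{66}{53} = \frac{388}{439} - \frac{66}{53} = - \frac{8410}{23267} \approx -0.36146$)
$\left(C{\left(-5 \right)} + 0\right)^{2} j = \left(- 5 \left(4 - 5\right) + 0\right)^{2} \left(- \frac{8410}{23267}\right) = \left(\left(-5\right) \left(-1\right) + 0\right)^{2} \left(- \frac{8410}{23267}\right) = \left(5 + 0\right)^{2} \left(- \frac{8410}{23267}\right) = 5^{2} \left(- \frac{8410}{23267}\right) = 25 \left(- \frac{8410}{23267}\right) = - \frac{210250}{23267}$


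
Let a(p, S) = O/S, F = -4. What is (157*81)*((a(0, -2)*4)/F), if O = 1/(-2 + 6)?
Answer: 12717/8 ≈ 1589.6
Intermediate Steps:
O = ¼ (O = 1/4 = ¼ ≈ 0.25000)
a(p, S) = 1/(4*S)
(157*81)*((a(0, -2)*4)/F) = (157*81)*((((¼)/(-2))*4)/(-4)) = 12717*((((¼)*(-½))*4)*(-¼)) = 12717*(-⅛*4*(-¼)) = 12717*(-½*(-¼)) = 12717*(⅛) = 12717/8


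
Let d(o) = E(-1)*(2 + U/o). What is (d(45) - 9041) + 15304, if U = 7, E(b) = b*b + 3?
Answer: 282223/45 ≈ 6271.6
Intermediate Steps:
E(b) = 3 + b² (E(b) = b² + 3 = 3 + b²)
d(o) = 8 + 28/o (d(o) = (3 + (-1)²)*(2 + 7/o) = (3 + 1)*(2 + 7/o) = 4*(2 + 7/o) = 8 + 28/o)
(d(45) - 9041) + 15304 = ((8 + 28/45) - 9041) + 15304 = (388/45 - 9041) + 15304 = -406457/45 + 15304 = 282223/45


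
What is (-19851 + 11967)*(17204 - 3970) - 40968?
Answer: -104377824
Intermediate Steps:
(-19851 + 11967)*(17204 - 3970) - 40968 = -7884*13234 - 40968 = -104336856 - 40968 = -104377824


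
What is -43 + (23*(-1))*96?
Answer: -2251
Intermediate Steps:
-43 + (23*(-1))*96 = -43 - 23*96 = -43 - 2208 = -2251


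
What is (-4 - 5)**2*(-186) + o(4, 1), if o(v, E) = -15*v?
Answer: -15126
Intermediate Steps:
(-4 - 5)**2*(-186) + o(4, 1) = (-4 - 5)**2*(-186) - 15*4 = (-9)**2*(-186) - 60 = 81*(-186) - 60 = -15066 - 60 = -15126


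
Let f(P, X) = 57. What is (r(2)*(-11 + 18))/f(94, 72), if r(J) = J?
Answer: 14/57 ≈ 0.24561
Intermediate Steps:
(r(2)*(-11 + 18))/f(94, 72) = (2*(-11 + 18))/57 = (2*7)*(1/57) = 14*(1/57) = 14/57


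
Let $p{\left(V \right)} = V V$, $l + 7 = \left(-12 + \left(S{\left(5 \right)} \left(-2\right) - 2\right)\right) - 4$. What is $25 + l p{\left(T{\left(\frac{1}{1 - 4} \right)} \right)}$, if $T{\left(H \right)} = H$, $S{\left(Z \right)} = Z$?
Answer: $\frac{190}{9} \approx 21.111$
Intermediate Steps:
$l = -35$ ($l = -7 + \left(\left(-12 + \left(5 \left(-2\right) - 2\right)\right) - 4\right) = -7 - 28 = -35$)
$p{\left(V \right)} = V^{2}$
$25 + l p{\left(T{\left(\frac{1}{1 - 4} \right)} \right)} = 25 - 35 \left(\frac{1}{1 - 4}\right)^{2} = 25 - 35 \left(\frac{1}{-3}\right)^{2} = 25 - 35 \left(- \frac{1}{3}\right)^{2} = 25 - \frac{35}{9} = \frac{190}{9}$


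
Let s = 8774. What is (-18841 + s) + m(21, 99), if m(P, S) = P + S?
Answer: -9947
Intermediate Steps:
(-18841 + s) + m(21, 99) = (-18841 + 8774) + (21 + 99) = -10067 + 120 = -9947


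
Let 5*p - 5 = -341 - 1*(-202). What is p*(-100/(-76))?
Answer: -670/19 ≈ -35.263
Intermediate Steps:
p = -134/5 (p = 1 + (-341 - 1*(-202))/5 = 1 + (-341 + 202)/5 = 1 + (⅕)*(-139) = 1 - 139/5 = -134/5 ≈ -26.800)
p*(-100/(-76)) = -(-2680)/(-76) = -(-2680)*(-1)/76 = -134/5*25/19 = -670/19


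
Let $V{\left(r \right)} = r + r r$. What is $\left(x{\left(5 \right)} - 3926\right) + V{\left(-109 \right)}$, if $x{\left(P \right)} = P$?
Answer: $7851$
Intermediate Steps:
$V{\left(r \right)} = r + r^{2}$
$\left(x{\left(5 \right)} - 3926\right) + V{\left(-109 \right)} = \left(5 - 3926\right) - 109 \left(1 - 109\right) = -3921 - -11772 = -3921 + 11772 = 7851$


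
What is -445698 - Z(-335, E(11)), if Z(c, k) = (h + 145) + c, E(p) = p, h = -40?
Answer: -445468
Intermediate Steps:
Z(c, k) = 105 + c (Z(c, k) = (-40 + 145) + c = 105 + c)
-445698 - Z(-335, E(11)) = -445698 - (105 - 335) = -445698 - 1*(-230) = -445698 + 230 = -445468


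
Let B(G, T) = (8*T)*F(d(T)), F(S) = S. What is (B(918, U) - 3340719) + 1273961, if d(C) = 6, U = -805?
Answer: -2105398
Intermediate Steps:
B(G, T) = 48*T (B(G, T) = (8*T)*6 = 48*T)
(B(918, U) - 3340719) + 1273961 = (48*(-805) - 3340719) + 1273961 = (-38640 - 3340719) + 1273961 = -3379359 + 1273961 = -2105398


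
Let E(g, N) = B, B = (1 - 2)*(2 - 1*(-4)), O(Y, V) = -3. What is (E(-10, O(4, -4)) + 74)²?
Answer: 4624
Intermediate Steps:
B = -6 (B = -(2 + 4) = -1*6 = -6)
E(g, N) = -6
(E(-10, O(4, -4)) + 74)² = (-6 + 74)² = 68² = 4624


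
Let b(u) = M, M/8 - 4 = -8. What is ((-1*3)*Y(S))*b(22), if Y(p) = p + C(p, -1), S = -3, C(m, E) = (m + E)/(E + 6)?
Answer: -1824/5 ≈ -364.80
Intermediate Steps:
M = -32 (M = 32 + 8*(-8) = 32 - 64 = -32)
b(u) = -32
C(m, E) = (E + m)/(6 + E)
Y(p) = -⅕ + 6*p/5 (Y(p) = p + (-1 + p)/(6 - 1) = p + (-1 + p)/5 = p + (-⅕ + p/5) = -⅕ + 6*p/5)
((-1*3)*Y(S))*b(22) = ((-1*3)*(-⅕ + (6/5)*(-3)))*(-32) = -3*(-⅕ - 18/5)*(-32) = -3*(-19/5)*(-32) = (57/5)*(-32) = -1824/5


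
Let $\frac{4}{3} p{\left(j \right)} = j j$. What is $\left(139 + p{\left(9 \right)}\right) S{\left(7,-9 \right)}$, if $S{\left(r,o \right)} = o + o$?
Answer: $- \frac{7191}{2} \approx -3595.5$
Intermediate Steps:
$p{\left(j \right)} = \frac{3 j^{2}}{4}$ ($p{\left(j \right)} = \frac{3 j j}{4} = \frac{3 j^{2}}{4}$)
$S{\left(r,o \right)} = 2 o$
$\left(139 + p{\left(9 \right)}\right) S{\left(7,-9 \right)} = \left(139 + \frac{3 \cdot 9^{2}}{4}\right) 2 \left(-9\right) = \left(139 + \frac{3}{4} \cdot 81\right) \left(-18\right) = \left(139 + \frac{243}{4}\right) \left(-18\right) = \frac{799}{4} \left(-18\right) = - \frac{7191}{2}$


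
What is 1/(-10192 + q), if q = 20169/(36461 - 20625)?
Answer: -15836/161380343 ≈ -9.8128e-5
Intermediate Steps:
q = 20169/15836 ≈ 1.2736
1/(-10192 + q) = 1/(-10192 + 20169/15836) = 1/(-161380343/15836) = -15836/161380343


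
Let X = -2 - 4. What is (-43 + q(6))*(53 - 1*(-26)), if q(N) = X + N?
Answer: -3397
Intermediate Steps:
X = -6
q(N) = -6 + N
(-43 + q(6))*(53 - 1*(-26)) = (-43 + (-6 + 6))*(53 - 1*(-26)) = (-43 + 0)*(53 + 26) = -43*79 = -3397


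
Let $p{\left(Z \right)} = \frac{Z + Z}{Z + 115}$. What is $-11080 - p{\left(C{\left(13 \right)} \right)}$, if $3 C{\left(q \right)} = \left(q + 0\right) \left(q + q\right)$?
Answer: $- \frac{7568316}{683} \approx -11081.0$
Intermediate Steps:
$C{\left(q \right)} = \frac{2 q^{2}}{3}$ ($C{\left(q \right)} = \frac{\left(q + 0\right) \left(q + q\right)}{3} = \frac{q 2 q}{3} = \frac{2 q^{2}}{3}$)
$p{\left(Z \right)} = \frac{2 Z}{115 + Z}$
$-11080 - p{\left(C{\left(13 \right)} \right)} = -11080 - \frac{2 \frac{2 \cdot 13^{2}}{3}}{115 + \frac{2 \cdot 13^{2}}{3}} = -11080 - \frac{2 \cdot \frac{2}{3} \cdot 169}{115 + \frac{2}{3} \cdot 169} = -11080 - 2 \cdot \frac{338}{3} \frac{1}{115 + \frac{338}{3}} = -11080 - 2 \cdot \frac{338}{3} \frac{1}{\frac{683}{3}} = -11080 - 2 \cdot \frac{338}{3} \cdot \frac{3}{683} = -11080 - \frac{676}{683} = - \frac{7568316}{683}$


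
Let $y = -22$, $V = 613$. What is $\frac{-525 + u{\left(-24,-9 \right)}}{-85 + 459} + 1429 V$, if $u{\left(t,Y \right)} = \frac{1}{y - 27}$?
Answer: $\frac{8026564388}{9163} \approx 8.7598 \cdot 10^{5}$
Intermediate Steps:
$u{\left(t,Y \right)} = - \frac{1}{49}$ ($u{\left(t,Y \right)} = \frac{1}{-22 - 27} = \frac{1}{-49} = - \frac{1}{49}$)
$\frac{-525 + u{\left(-24,-9 \right)}}{-85 + 459} + 1429 V = \frac{-525 - \frac{1}{49}}{-85 + 459} + 1429 \cdot 613 = - \frac{25726}{49 \cdot 374} + 875977 = \left(- \frac{25726}{49}\right) \frac{1}{374} + 875977 = - \frac{12863}{9163} + 875977 = \frac{8026564388}{9163}$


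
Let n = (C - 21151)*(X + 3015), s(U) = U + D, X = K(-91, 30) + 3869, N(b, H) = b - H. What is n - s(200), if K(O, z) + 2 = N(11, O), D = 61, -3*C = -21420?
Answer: -97853085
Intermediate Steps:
C = 7140 (C = -⅓*(-21420) = 7140)
K(O, z) = 9 - O (K(O, z) = -2 + (11 - O) = 9 - O)
X = 3969 (X = (9 - 1*(-91)) + 3869 = (9 + 91) + 3869 = 100 + 3869 = 3969)
s(U) = 61 + U (s(U) = U + 61 = 61 + U)
n = -97852824 (n = (7140 - 21151)*(3969 + 3015) = -14011*6984 = -97852824)
n - s(200) = -97852824 - (61 + 200) = -97852824 - 1*261 = -97852824 - 261 = -97853085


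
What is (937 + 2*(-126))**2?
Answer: 469225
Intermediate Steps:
(937 + 2*(-126))**2 = (937 - 252)**2 = 685**2 = 469225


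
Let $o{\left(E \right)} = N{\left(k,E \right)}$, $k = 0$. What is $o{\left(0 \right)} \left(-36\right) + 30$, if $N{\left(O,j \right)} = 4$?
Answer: $-114$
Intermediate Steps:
$o{\left(E \right)} = 4$
$o{\left(0 \right)} \left(-36\right) + 30 = 4 \left(-36\right) + 30 = -144 + 30 = -114$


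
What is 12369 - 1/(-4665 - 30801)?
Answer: 438678955/35466 ≈ 12369.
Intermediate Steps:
12369 - 1/(-4665 - 30801) = 12369 - 1/(-35466) = 12369 - 1*(-1/35466) = 12369 + 1/35466 = 438678955/35466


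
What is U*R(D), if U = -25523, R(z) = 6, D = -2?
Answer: -153138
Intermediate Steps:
U*R(D) = -25523*6 = -153138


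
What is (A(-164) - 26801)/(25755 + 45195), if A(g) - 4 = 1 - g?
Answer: -13316/35475 ≈ -0.37536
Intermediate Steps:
A(g) = 5 - g (A(g) = 4 + (1 - g) = 5 - g)
(A(-164) - 26801)/(25755 + 45195) = ((5 - 1*(-164)) - 26801)/(25755 + 45195) = ((5 + 164) - 26801)/70950 = (169 - 26801)*(1/70950) = -26632*1/70950 = -13316/35475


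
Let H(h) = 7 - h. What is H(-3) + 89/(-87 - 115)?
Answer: 1931/202 ≈ 9.5594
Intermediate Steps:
H(-3) + 89/(-87 - 115) = (7 - 1*(-3)) + 89/(-87 - 115) = (7 + 3) + 89/(-202) = 10 - 1/202*89 = 10 - 89/202 = 1931/202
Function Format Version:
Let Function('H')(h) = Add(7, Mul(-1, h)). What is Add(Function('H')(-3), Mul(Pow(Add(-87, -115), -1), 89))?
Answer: Rational(1931, 202) ≈ 9.5594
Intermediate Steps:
Add(Function('H')(-3), Mul(Pow(Add(-87, -115), -1), 89)) = Add(Add(7, Mul(-1, -3)), Mul(Pow(Add(-87, -115), -1), 89)) = Add(Add(7, 3), Mul(Pow(-202, -1), 89)) = Add(10, Mul(Rational(-1, 202), 89)) = Add(10, Rational(-89, 202)) = Rational(1931, 202)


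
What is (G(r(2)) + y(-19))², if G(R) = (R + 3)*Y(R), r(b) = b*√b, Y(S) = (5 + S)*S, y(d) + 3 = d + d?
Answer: 4761 + 2116*√2 ≈ 7753.5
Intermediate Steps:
y(d) = -3 + 2*d (y(d) = -3 + (d + d) = -3 + 2*d)
Y(S) = S*(5 + S)
r(b) = b^(3/2)
G(R) = R*(3 + R)*(5 + R) (G(R) = (R + 3)*(R*(5 + R)) = (3 + R)*(R*(5 + R)) = R*(3 + R)*(5 + R))
(G(r(2)) + y(-19))² = (2^(3/2)*(3 + 2^(3/2))*(5 + 2^(3/2)) + (-3 + 2*(-19)))² = ((2*√2)*(3 + 2*√2)*(5 + 2*√2) + (-3 - 38))² = (2*√2*(3 + 2*√2)*(5 + 2*√2) - 41)² = (-41 + 2*√2*(3 + 2*√2)*(5 + 2*√2))²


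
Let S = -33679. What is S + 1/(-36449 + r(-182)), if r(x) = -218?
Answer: -1234907894/36667 ≈ -33679.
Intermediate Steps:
S + 1/(-36449 + r(-182)) = -33679 + 1/(-36449 - 218) = -33679 + 1/(-36667) = -33679 - 1/36667 = -1234907894/36667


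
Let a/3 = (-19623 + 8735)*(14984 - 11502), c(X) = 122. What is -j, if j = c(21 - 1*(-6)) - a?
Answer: -113736170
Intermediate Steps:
a = -113736048 (a = 3*((-19623 + 8735)*(14984 - 11502)) = 3*(-10888*3482) = 3*(-37912016) = -113736048)
j = 113736170 (j = 122 - 1*(-113736048) = 122 + 113736048 = 113736170)
-j = -1*113736170 = -113736170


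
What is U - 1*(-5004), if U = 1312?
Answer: 6316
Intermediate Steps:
U - 1*(-5004) = 1312 - 1*(-5004) = 1312 + 5004 = 6316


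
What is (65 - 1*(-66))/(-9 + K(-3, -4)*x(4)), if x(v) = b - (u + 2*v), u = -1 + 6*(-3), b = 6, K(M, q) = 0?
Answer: -131/9 ≈ -14.556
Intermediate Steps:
u = -19 (u = -1 - 18 = -19)
x(v) = 25 - 2*v (x(v) = 6 - (-19 + 2*v) = 6 + (19 - 2*v) = 25 - 2*v)
(65 - 1*(-66))/(-9 + K(-3, -4)*x(4)) = (65 - 1*(-66))/(-9 + 0*(25 - 2*4)) = (65 + 66)/(-9 + 0*(25 - 8)) = 131/(-9 + 0*17) = 131/(-9 + 0) = 131/(-9) = 131*(-⅑) = -131/9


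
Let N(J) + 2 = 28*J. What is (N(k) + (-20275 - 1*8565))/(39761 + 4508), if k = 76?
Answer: -26714/44269 ≈ -0.60345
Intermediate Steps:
N(J) = -2 + 28*J
(N(k) + (-20275 - 1*8565))/(39761 + 4508) = ((-2 + 28*76) + (-20275 - 1*8565))/(39761 + 4508) = ((-2 + 2128) + (-20275 - 8565))/44269 = (2126 - 28840)*(1/44269) = -26714*1/44269 = -26714/44269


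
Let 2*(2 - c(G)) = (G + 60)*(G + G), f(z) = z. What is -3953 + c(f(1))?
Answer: -4012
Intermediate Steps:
c(G) = 2 - G*(60 + G) (c(G) = 2 - (G + 60)*(G + G)/2 = 2 - (60 + G)*2*G/2 = 2 - G*(60 + G))
-3953 + c(f(1)) = -3953 + (2 - 1*1**2 - 60*1) = -3953 + (2 - 1*1 - 60) = -3953 + (2 - 1 - 60) = -3953 - 59 = -4012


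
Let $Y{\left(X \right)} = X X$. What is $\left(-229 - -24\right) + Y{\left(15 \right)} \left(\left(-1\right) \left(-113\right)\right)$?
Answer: $25220$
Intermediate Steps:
$Y{\left(X \right)} = X^{2}$
$\left(-229 - -24\right) + Y{\left(15 \right)} \left(\left(-1\right) \left(-113\right)\right) = \left(-229 - -24\right) + 15^{2} \left(\left(-1\right) \left(-113\right)\right) = \left(-229 + 24\right) + 225 \cdot 113 = -205 + 25425 = 25220$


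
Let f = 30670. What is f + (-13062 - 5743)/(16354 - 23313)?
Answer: 213451335/6959 ≈ 30673.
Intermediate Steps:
f + (-13062 - 5743)/(16354 - 23313) = 30670 + (-13062 - 5743)/(16354 - 23313) = 30670 - 18805/(-6959) = 30670 - 18805*(-1/6959) = 30670 + 18805/6959 = 213451335/6959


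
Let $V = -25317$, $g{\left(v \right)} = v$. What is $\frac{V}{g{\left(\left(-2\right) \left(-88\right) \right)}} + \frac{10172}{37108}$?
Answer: $- \frac{234418241}{1632752} \approx -143.57$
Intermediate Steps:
$\frac{V}{g{\left(\left(-2\right) \left(-88\right) \right)}} + \frac{10172}{37108} = - \frac{25317}{\left(-2\right) \left(-88\right)} + \frac{10172}{37108} = - \frac{25317}{176} + 10172 \cdot \frac{1}{37108} = \left(-25317\right) \frac{1}{176} + \frac{2543}{9277} = - \frac{25317}{176} + \frac{2543}{9277} = - \frac{234418241}{1632752}$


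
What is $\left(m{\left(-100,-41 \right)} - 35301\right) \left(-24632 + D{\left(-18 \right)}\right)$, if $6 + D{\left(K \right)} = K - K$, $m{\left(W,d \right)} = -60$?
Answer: $871224318$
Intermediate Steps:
$D{\left(K \right)} = -6$ ($D{\left(K \right)} = -6 + \left(K - K\right) = -6 + 0 = -6$)
$\left(m{\left(-100,-41 \right)} - 35301\right) \left(-24632 + D{\left(-18 \right)}\right) = \left(-60 - 35301\right) \left(-24632 - 6\right) = \left(-35361\right) \left(-24638\right) = 871224318$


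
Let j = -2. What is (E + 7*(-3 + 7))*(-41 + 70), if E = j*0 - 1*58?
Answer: -870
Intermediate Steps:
E = -58 (E = -2*0 - 1*58 = 0 - 58 = -58)
(E + 7*(-3 + 7))*(-41 + 70) = (-58 + 7*(-3 + 7))*(-41 + 70) = (-58 + 7*4)*29 = (-58 + 28)*29 = -30*29 = -870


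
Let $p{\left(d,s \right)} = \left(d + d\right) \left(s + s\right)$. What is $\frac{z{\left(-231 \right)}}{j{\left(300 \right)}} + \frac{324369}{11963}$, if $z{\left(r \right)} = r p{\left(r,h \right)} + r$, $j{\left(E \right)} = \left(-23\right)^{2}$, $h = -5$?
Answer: $- \frac{12598325112}{6328427} \approx -1990.8$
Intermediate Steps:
$p{\left(d,s \right)} = 4 d s$ ($p{\left(d,s \right)} = 2 d 2 s = 4 d s$)
$j{\left(E \right)} = 529$
$z{\left(r \right)} = r - 20 r^{2}$ ($z{\left(r \right)} = r 4 r \left(-5\right) + r = r \left(- 20 r\right) + r = - 20 r^{2} + r = r - 20 r^{2}$)
$\frac{z{\left(-231 \right)}}{j{\left(300 \right)}} + \frac{324369}{11963} = \frac{\left(-231\right) \left(1 - -4620\right)}{529} + \frac{324369}{11963} = - 231 \left(1 + 4620\right) \frac{1}{529} + 324369 \cdot \frac{1}{11963} = \left(-231\right) 4621 \cdot \frac{1}{529} + \frac{324369}{11963} = \left(-1067451\right) \frac{1}{529} + \frac{324369}{11963} = - \frac{1067451}{529} + \frac{324369}{11963} = - \frac{12598325112}{6328427}$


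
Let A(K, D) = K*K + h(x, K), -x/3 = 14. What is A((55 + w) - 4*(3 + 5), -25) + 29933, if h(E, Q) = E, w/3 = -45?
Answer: 42435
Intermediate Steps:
x = -42 (x = -3*14 = -42)
w = -135 (w = 3*(-45) = -135)
A(K, D) = -42 + K**2 (A(K, D) = K*K - 42 = K**2 - 42 = -42 + K**2)
A((55 + w) - 4*(3 + 5), -25) + 29933 = (-42 + ((55 - 135) - 4*(3 + 5))**2) + 29933 = (-42 + (-80 - 4*8)**2) + 29933 = (-42 + (-80 - 32)**2) + 29933 = (-42 + (-112)**2) + 29933 = (-42 + 12544) + 29933 = 12502 + 29933 = 42435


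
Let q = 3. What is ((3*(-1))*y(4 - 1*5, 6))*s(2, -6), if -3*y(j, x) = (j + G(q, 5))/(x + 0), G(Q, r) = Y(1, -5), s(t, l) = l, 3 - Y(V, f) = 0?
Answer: -2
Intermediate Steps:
Y(V, f) = 3 (Y(V, f) = 3 - 1*0 = 3 + 0 = 3)
G(Q, r) = 3
y(j, x) = -(3 + j)/(3*x) (y(j, x) = -(j + 3)/(3*(x + 0)) = -(3 + j)/(3*x))
((3*(-1))*y(4 - 1*5, 6))*s(2, -6) = ((3*(-1))*((⅓)*(-3 - (4 - 1*5))/6))*(-6) = -(-3 - (4 - 5))/6*(-6) = -(-3 - 1*(-1))/6*(-6) = -(-3 + 1)/6*(-6) = -(-2)/6*(-6) = -3*(-⅑)*(-6) = (⅓)*(-6) = -2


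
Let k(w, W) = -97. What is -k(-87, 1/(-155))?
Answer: 97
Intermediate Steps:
-k(-87, 1/(-155)) = -1*(-97) = 97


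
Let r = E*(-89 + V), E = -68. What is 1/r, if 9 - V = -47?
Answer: 1/2244 ≈ 0.00044563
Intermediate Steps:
V = 56 (V = 9 - 1*(-47) = 9 + 47 = 56)
r = 2244 (r = -68*(-89 + 56) = -68*(-33) = 2244)
1/r = 1/2244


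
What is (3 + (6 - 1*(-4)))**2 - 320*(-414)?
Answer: 132649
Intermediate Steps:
(3 + (6 - 1*(-4)))**2 - 320*(-414) = (3 + (6 + 4))**2 + 132480 = (3 + 10)**2 + 132480 = 13**2 + 132480 = 169 + 132480 = 132649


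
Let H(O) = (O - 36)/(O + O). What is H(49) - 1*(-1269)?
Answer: 124375/98 ≈ 1269.1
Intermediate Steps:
H(O) = (-36 + O)/(2*O) (H(O) = (-36 + O)/((2*O)) = (-36 + O)*(1/(2*O)) = (-36 + O)/(2*O))
H(49) - 1*(-1269) = (½)*(-36 + 49)/49 - 1*(-1269) = (½)*(1/49)*13 + 1269 = 13/98 + 1269 = 124375/98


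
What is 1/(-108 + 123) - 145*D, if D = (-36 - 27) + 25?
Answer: 82651/15 ≈ 5510.1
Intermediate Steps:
D = -38 (D = -63 + 25 = -38)
1/(-108 + 123) - 145*D = 1/(-108 + 123) - 145*(-38) = 1/15 + 5510 = 82651/15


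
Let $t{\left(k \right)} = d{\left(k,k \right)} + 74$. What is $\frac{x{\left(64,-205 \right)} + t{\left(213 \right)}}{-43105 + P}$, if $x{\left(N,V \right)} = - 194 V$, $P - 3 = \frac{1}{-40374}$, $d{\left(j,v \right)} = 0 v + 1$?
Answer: $- \frac{1608702030}{1740200149} \approx -0.92443$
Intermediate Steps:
$d{\left(j,v \right)} = 1$ ($d{\left(j,v \right)} = 0 + 1 = 1$)
$t{\left(k \right)} = 75$ ($t{\left(k \right)} = 1 + 74 = 75$)
$P = \frac{121121}{40374}$ ($P = 3 + \frac{1}{-40374} = 3 - \frac{1}{40374} = \frac{121121}{40374} \approx 3.0$)
$\frac{x{\left(64,-205 \right)} + t{\left(213 \right)}}{-43105 + P} = \frac{\left(-194\right) \left(-205\right) + 75}{-43105 + \frac{121121}{40374}} = \frac{39770 + 75}{- \frac{1740200149}{40374}} = 39845 \left(- \frac{40374}{1740200149}\right) = - \frac{1608702030}{1740200149}$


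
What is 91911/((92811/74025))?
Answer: 2267903925/30937 ≈ 73307.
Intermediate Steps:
91911/((92811/74025)) = 91911/((92811*(1/74025))) = 91911/(30937/24675) = 91911*(24675/30937) = 2267903925/30937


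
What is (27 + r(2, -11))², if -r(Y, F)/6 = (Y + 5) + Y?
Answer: 729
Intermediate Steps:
r(Y, F) = -30 - 12*Y (r(Y, F) = -6*((Y + 5) + Y) = -6*((5 + Y) + Y) = -6*(5 + 2*Y) = -30 - 12*Y)
(27 + r(2, -11))² = (27 + (-30 - 12*2))² = (27 + (-30 - 24))² = (27 - 54)² = (-27)² = 729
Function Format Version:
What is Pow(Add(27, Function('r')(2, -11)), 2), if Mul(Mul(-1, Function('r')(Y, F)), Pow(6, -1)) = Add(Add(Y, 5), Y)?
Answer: 729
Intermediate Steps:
Function('r')(Y, F) = Add(-30, Mul(-12, Y)) (Function('r')(Y, F) = Mul(-6, Add(Add(Y, 5), Y)) = Mul(-6, Add(Add(5, Y), Y)) = Mul(-6, Add(5, Mul(2, Y))) = Add(-30, Mul(-12, Y)))
Pow(Add(27, Function('r')(2, -11)), 2) = Pow(Add(27, Add(-30, Mul(-12, 2))), 2) = Pow(Add(27, Add(-30, -24)), 2) = Pow(Add(27, -54), 2) = Pow(-27, 2) = 729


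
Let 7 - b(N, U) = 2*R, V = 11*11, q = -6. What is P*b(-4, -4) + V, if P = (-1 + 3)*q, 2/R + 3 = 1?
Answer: 13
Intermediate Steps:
R = -1 (R = 2/(-3 + 1) = 2/(-2) = 2*(-½) = -1)
V = 121
b(N, U) = 9 (b(N, U) = 7 - 2*(-1) = 7 - 1*(-2) = 7 + 2 = 9)
P = -12 (P = (-1 + 3)*(-6) = 2*(-6) = -12)
P*b(-4, -4) + V = -12*9 + 121 = -108 + 121 = 13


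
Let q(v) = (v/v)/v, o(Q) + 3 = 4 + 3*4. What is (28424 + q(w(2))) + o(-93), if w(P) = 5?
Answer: 142186/5 ≈ 28437.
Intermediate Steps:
o(Q) = 13 (o(Q) = -3 + (4 + 3*4) = -3 + (4 + 12) = -3 + 16 = 13)
q(v) = 1/v
(28424 + q(w(2))) + o(-93) = (28424 + 1/5) + 13 = (28424 + ⅕) + 13 = 142121/5 + 13 = 142186/5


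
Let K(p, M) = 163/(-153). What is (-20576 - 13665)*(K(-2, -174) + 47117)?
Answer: -246834397858/153 ≈ -1.6133e+9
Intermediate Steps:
K(p, M) = -163/153 (K(p, M) = 163*(-1/153) = -163/153)
(-20576 - 13665)*(K(-2, -174) + 47117) = (-20576 - 13665)*(-163/153 + 47117) = -34241*7208738/153 = -246834397858/153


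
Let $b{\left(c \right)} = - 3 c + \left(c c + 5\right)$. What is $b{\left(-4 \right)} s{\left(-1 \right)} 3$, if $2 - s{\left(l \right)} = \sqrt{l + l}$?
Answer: $198 - 99 i \sqrt{2} \approx 198.0 - 140.01 i$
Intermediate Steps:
$s{\left(l \right)} = 2 - \sqrt{2} \sqrt{l}$ ($s{\left(l \right)} = 2 - \sqrt{l + l} = 2 - \sqrt{2 l} = 2 - \sqrt{2} \sqrt{l}$)
$b{\left(c \right)} = 5 + c^{2} - 3 c$ ($b{\left(c \right)} = - 3 c + \left(c^{2} + 5\right) = - 3 c + \left(5 + c^{2}\right) = 5 + c^{2} - 3 c$)
$b{\left(-4 \right)} s{\left(-1 \right)} 3 = \left(5 + \left(-4\right)^{2} - -12\right) \left(2 - \sqrt{2} \sqrt{-1}\right) 3 = \left(5 + 16 + 12\right) \left(2 - \sqrt{2} i\right) 3 = 33 \left(2 - i \sqrt{2}\right) 3 = \left(66 - 33 i \sqrt{2}\right) 3 = 198 - 99 i \sqrt{2}$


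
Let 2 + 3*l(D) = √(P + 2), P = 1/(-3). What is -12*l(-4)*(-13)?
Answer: -104 + 52*√15/3 ≈ -36.868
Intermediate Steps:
P = -⅓ (P = 1*(-⅓) = -⅓ ≈ -0.33333)
l(D) = -⅔ + √15/9 (l(D) = -⅔ + √(-⅓ + 2)/3 = -⅔ + √(5/3)/3 = -⅔ + (√15/3)/3 = -⅔ + √15/9)
-12*l(-4)*(-13) = -12*(-⅔ + √15/9)*(-13) = (8 - 4*√15/3)*(-13) = -104 + 52*√15/3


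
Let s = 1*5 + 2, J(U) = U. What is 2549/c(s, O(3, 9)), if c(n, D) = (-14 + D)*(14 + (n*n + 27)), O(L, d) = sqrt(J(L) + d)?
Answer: -17843/8280 - 2549*sqrt(3)/8280 ≈ -2.6882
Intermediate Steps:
O(L, d) = sqrt(L + d)
s = 7 (s = 5 + 2 = 7)
c(n, D) = (-14 + D)*(41 + n**2) (c(n, D) = (-14 + D)*(14 + (n**2 + 27)) = (-14 + D)*(14 + (27 + n**2)) = (-14 + D)*(41 + n**2))
2549/c(s, O(3, 9)) = 2549/(-574 - 14*7**2 + 41*sqrt(3 + 9) + sqrt(3 + 9)*7**2) = 2549/(-574 - 14*49 + 41*sqrt(12) + sqrt(12)*49) = 2549/(-574 - 686 + 41*(2*sqrt(3)) + (2*sqrt(3))*49) = 2549/(-574 - 686 + 82*sqrt(3) + 98*sqrt(3)) = 2549/(-1260 + 180*sqrt(3))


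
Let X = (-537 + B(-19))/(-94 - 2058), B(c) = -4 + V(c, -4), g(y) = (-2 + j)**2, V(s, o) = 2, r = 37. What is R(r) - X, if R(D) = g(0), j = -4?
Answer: 76933/2152 ≈ 35.750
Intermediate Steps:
g(y) = 36 (g(y) = (-2 - 4)**2 = (-6)**2 = 36)
B(c) = -2 (B(c) = -4 + 2 = -2)
X = 539/2152 (X = (-537 - 2)/(-94 - 2058) = -539/(-2152) = -539*(-1/2152) = 539/2152 ≈ 0.25046)
R(D) = 36
R(r) - X = 36 - 1*539/2152 = 36 - 539/2152 = 76933/2152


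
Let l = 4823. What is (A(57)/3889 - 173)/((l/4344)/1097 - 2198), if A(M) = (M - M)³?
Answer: 824408664/10474274041 ≈ 0.078708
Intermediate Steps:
A(M) = 0 (A(M) = 0³ = 0)
(A(57)/3889 - 173)/((l/4344)/1097 - 2198) = (0/3889 - 173)/((4823/4344)/1097 - 2198) = (0*(1/3889) - 173)/((4823*(1/4344))*(1/1097) - 2198) = (0 - 173)/((4823/4344)*(1/1097) - 2198) = -173/(4823/4765368 - 2198) = -173/(-10474274041/4765368) = -173*(-4765368/10474274041) = 824408664/10474274041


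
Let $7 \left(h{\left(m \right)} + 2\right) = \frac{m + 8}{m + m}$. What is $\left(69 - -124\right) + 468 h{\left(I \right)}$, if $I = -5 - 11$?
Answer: $- \frac{5084}{7} \approx -726.29$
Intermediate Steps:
$I = -16$
$h{\left(m \right)} = -2 + \frac{8 + m}{14 m}$ ($h{\left(m \right)} = -2 + \frac{\left(m + 8\right) \frac{1}{m + m}}{7} = -2 + \frac{\left(8 + m\right) \frac{1}{2 m}}{7} = -2 + \frac{\frac{1}{2} \frac{1}{m} \left(8 + m\right)}{7} = -2 + \frac{8 + m}{14 m}$)
$\left(69 - -124\right) + 468 h{\left(I \right)} = \left(69 - -124\right) + 468 \frac{8 - -432}{14 \left(-16\right)} = \left(69 + 124\right) + 468 \cdot \frac{1}{14} \left(- \frac{1}{16}\right) \left(8 + 432\right) = 193 + 468 \cdot \frac{1}{14} \left(- \frac{1}{16}\right) 440 = 193 + 468 \left(- \frac{55}{28}\right) = 193 - \frac{6435}{7} = - \frac{5084}{7}$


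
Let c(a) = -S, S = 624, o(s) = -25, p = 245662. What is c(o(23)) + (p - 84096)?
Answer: 160942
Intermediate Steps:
c(a) = -624 (c(a) = -1*624 = -624)
c(o(23)) + (p - 84096) = -624 + (245662 - 84096) = -624 + 161566 = 160942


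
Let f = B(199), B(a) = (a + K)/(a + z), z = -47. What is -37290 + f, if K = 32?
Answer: -5667849/152 ≈ -37289.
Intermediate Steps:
B(a) = (32 + a)/(-47 + a) (B(a) = (a + 32)/(a - 47) = (32 + a)/(-47 + a))
f = 231/152 (f = (32 + 199)/(-47 + 199) = 231/152 ≈ 1.5197)
-37290 + f = -37290 + 231/152 = -5667849/152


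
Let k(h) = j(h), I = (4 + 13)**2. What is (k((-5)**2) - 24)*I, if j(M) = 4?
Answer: -5780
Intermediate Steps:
I = 289 (I = 17**2 = 289)
k(h) = 4
(k((-5)**2) - 24)*I = (4 - 24)*289 = -20*289 = -5780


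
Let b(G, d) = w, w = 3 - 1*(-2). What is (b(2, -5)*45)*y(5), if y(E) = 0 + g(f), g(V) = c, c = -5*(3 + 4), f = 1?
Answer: -7875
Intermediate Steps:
c = -35 (c = -5*7 = -35)
w = 5 (w = 3 + 2 = 5)
g(V) = -35
b(G, d) = 5
y(E) = -35 (y(E) = 0 - 35 = -35)
(b(2, -5)*45)*y(5) = (5*45)*(-35) = 225*(-35) = -7875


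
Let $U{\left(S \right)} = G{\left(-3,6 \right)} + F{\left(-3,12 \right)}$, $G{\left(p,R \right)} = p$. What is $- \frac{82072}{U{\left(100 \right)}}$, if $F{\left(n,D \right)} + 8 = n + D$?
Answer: $41036$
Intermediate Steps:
$F{\left(n,D \right)} = -8 + D + n$ ($F{\left(n,D \right)} = -8 + \left(n + D\right) = -8 + \left(D + n\right) = -8 + D + n$)
$U{\left(S \right)} = -2$ ($U{\left(S \right)} = -3 - -1 = -3 + 1 = -2$)
$- \frac{82072}{U{\left(100 \right)}} = - \frac{82072}{-2} = \left(-82072\right) \left(- \frac{1}{2}\right) = 41036$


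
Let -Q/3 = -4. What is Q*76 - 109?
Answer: 803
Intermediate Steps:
Q = 12 (Q = -3*(-4) = 12)
Q*76 - 109 = 12*76 - 109 = 912 - 109 = 803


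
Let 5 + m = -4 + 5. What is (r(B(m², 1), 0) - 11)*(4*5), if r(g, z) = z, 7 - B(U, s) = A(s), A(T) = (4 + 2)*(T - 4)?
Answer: -220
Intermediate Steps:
m = -4 (m = -5 + (-4 + 5) = -5 + 1 = -4)
A(T) = -24 + 6*T (A(T) = 6*(-4 + T) = -24 + 6*T)
B(U, s) = 31 - 6*s (B(U, s) = 7 - (-24 + 6*s) = 7 + (24 - 6*s) = 31 - 6*s)
(r(B(m², 1), 0) - 11)*(4*5) = (0 - 11)*(4*5) = -11*20 = -220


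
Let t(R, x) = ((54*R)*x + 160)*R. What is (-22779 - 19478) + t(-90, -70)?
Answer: -30674657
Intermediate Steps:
t(R, x) = R*(160 + 54*R*x) (t(R, x) = (54*R*x + 160)*R = (160 + 54*R*x)*R = R*(160 + 54*R*x))
(-22779 - 19478) + t(-90, -70) = (-22779 - 19478) + 2*(-90)*(80 + 27*(-90)*(-70)) = -42257 + 2*(-90)*(80 + 170100) = -42257 + 2*(-90)*170180 = -42257 - 30632400 = -30674657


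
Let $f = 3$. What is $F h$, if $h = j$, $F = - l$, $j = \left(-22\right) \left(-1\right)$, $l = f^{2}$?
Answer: $-198$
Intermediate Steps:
$l = 9$ ($l = 3^{2} = 9$)
$j = 22$
$F = -9$ ($F = \left(-1\right) 9 = -9$)
$h = 22$
$F h = \left(-9\right) 22 = -198$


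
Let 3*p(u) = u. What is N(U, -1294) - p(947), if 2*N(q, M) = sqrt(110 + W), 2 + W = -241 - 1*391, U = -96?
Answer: -947/3 + I*sqrt(131) ≈ -315.67 + 11.446*I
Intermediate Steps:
p(u) = u/3
W = -634 (W = -2 + (-241 - 1*391) = -2 + (-241 - 391) = -2 - 632 = -634)
N(q, M) = I*sqrt(131) (N(q, M) = sqrt(110 - 634)/2 = sqrt(-524)/2 = (2*I*sqrt(131))/2 = I*sqrt(131))
N(U, -1294) - p(947) = I*sqrt(131) - 947/3 = -947/3 + I*sqrt(131)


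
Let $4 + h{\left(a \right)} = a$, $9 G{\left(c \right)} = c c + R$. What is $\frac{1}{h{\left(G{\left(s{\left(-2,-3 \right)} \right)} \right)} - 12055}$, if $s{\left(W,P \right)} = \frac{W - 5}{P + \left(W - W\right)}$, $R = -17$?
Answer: $- \frac{81}{976883} \approx -8.2917 \cdot 10^{-5}$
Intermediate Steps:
$s{\left(W,P \right)} = \frac{-5 + W}{P}$ ($s{\left(W,P \right)} = \frac{-5 + W}{P + 0} = \frac{-5 + W}{P}$)
$G{\left(c \right)} = - \frac{17}{9} + \frac{c^{2}}{9}$ ($G{\left(c \right)} = \frac{c c - 17}{9} = \frac{c^{2} - 17}{9} = \frac{-17 + c^{2}}{9} = - \frac{17}{9} + \frac{c^{2}}{9}$)
$h{\left(a \right)} = -4 + a$
$\frac{1}{h{\left(G{\left(s{\left(-2,-3 \right)} \right)} \right)} - 12055} = \frac{1}{\left(-4 - \left(\frac{17}{9} - \frac{\left(\frac{-5 - 2}{-3}\right)^{2}}{9}\right)\right) - 12055} = \frac{1}{\left(-4 - \left(\frac{17}{9} - \frac{\left(\left(- \frac{1}{3}\right) \left(-7\right)\right)^{2}}{9}\right)\right) - 12055} = \frac{1}{\left(-4 - \left(\frac{17}{9} - \frac{\left(\frac{7}{3}\right)^{2}}{9}\right)\right) - 12055} = \frac{1}{\left(-4 + \left(- \frac{17}{9} + \frac{1}{9} \cdot \frac{49}{9}\right)\right) - 12055} = \frac{1}{\left(-4 + \left(- \frac{17}{9} + \frac{49}{81}\right)\right) - 12055} = \frac{1}{\left(-4 - \frac{104}{81}\right) - 12055} = \frac{1}{- \frac{428}{81} - 12055} = \frac{1}{- \frac{976883}{81}} = - \frac{81}{976883}$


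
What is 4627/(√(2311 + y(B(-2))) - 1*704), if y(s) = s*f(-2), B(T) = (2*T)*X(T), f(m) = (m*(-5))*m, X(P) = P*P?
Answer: -3257408/492985 - 4627*√2631/492985 ≈ -7.0889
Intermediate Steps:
X(P) = P²
f(m) = -5*m² (f(m) = (-5*m)*m = -5*m²)
B(T) = 2*T³ (B(T) = (2*T)*T² = 2*T³)
y(s) = -20*s (y(s) = s*(-5*(-2)²) = s*(-5*4) = s*(-20) = -20*s)
4627/(√(2311 + y(B(-2))) - 1*704) = 4627/(√(2311 - 40*(-2)³) - 1*704) = 4627/(√(2311 - 40*(-8)) - 704) = 4627/(√(2311 - 20*(-16)) - 704) = 4627/(√(2311 + 320) - 704) = 4627/(√2631 - 704) = 4627/(-704 + √2631)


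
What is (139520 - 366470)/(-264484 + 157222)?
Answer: 37825/17877 ≈ 2.1158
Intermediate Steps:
(139520 - 366470)/(-264484 + 157222) = -226950/(-107262) = -226950*(-1/107262) = 37825/17877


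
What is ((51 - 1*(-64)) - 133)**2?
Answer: 324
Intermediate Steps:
((51 - 1*(-64)) - 133)**2 = ((51 + 64) - 133)**2 = (115 - 133)**2 = (-18)**2 = 324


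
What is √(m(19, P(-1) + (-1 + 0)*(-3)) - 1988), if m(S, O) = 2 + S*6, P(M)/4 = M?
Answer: 12*I*√13 ≈ 43.267*I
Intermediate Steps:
P(M) = 4*M
m(S, O) = 2 + 6*S
√(m(19, P(-1) + (-1 + 0)*(-3)) - 1988) = √((2 + 6*19) - 1988) = √((2 + 114) - 1988) = √(116 - 1988) = √(-1872) = 12*I*√13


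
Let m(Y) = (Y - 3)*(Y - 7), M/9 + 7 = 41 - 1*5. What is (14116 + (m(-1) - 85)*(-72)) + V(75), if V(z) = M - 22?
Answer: 18171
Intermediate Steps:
M = 261 (M = -63 + 9*(41 - 1*5) = -63 + 9*(41 - 5) = -63 + 9*36 = -63 + 324 = 261)
m(Y) = (-7 + Y)*(-3 + Y) (m(Y) = (-3 + Y)*(-7 + Y) = (-7 + Y)*(-3 + Y))
V(z) = 239 (V(z) = 261 - 22 = 239)
(14116 + (m(-1) - 85)*(-72)) + V(75) = (14116 + ((21 + (-1)**2 - 10*(-1)) - 85)*(-72)) + 239 = (14116 + ((21 + 1 + 10) - 85)*(-72)) + 239 = (14116 + (32 - 85)*(-72)) + 239 = (14116 - 53*(-72)) + 239 = (14116 + 3816) + 239 = 17932 + 239 = 18171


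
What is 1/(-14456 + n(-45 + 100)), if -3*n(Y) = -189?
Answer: -1/14393 ≈ -6.9478e-5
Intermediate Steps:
n(Y) = 63 (n(Y) = -⅓*(-189) = 63)
1/(-14456 + n(-45 + 100)) = 1/(-14456 + 63) = 1/(-14393) = -1/14393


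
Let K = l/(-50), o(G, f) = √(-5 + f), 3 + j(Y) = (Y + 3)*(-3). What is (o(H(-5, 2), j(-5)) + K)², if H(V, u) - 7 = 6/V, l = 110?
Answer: 71/25 - 22*I*√2/5 ≈ 2.84 - 6.2225*I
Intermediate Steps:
H(V, u) = 7 + 6/V
j(Y) = -12 - 3*Y (j(Y) = -3 + (Y + 3)*(-3) = -3 + (3 + Y)*(-3) = -3 + (-9 - 3*Y) = -12 - 3*Y)
K = -11/5 (K = 110/(-50) = 110*(-1/50) = -11/5 ≈ -2.2000)
(o(H(-5, 2), j(-5)) + K)² = (√(-5 + (-12 - 3*(-5))) - 11/5)² = (√(-5 + (-12 + 15)) - 11/5)² = (√(-5 + 3) - 11/5)² = (√(-2) - 11/5)² = (I*√2 - 11/5)² = (-11/5 + I*√2)²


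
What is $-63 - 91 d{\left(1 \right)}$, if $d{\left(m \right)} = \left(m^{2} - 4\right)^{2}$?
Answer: $-882$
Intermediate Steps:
$d{\left(m \right)} = \left(-4 + m^{2}\right)^{2}$
$-63 - 91 d{\left(1 \right)} = -63 - 91 \left(-4 + 1^{2}\right)^{2} = -63 - 91 \left(-4 + 1\right)^{2} = -63 - 91 \left(-3\right)^{2} = -63 - 819 = -882$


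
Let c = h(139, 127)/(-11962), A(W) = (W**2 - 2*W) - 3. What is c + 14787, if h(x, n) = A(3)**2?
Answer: 14787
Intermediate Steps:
A(W) = -3 + W**2 - 2*W
h(x, n) = 0 (h(x, n) = (-3 + 3**2 - 2*3)**2 = (-3 + 9 - 6)**2 = 0**2 = 0)
c = 0 (c = 0/(-11962) = 0*(-1/11962) = 0)
c + 14787 = 0 + 14787 = 14787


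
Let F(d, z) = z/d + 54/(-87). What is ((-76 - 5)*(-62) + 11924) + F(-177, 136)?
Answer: 86976688/5133 ≈ 16945.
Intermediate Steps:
F(d, z) = -18/29 + z/d (F(d, z) = z/d + 54*(-1/87) = z/d - 18/29 = -18/29 + z/d)
((-76 - 5)*(-62) + 11924) + F(-177, 136) = ((-76 - 5)*(-62) + 11924) + (-18/29 + 136/(-177)) = (-81*(-62) + 11924) + (-18/29 + 136*(-1/177)) = (5022 + 11924) + (-18/29 - 136/177) = 16946 - 7130/5133 = 86976688/5133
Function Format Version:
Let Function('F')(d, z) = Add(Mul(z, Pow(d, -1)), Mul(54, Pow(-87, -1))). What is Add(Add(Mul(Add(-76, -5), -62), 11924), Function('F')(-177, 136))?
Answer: Rational(86976688, 5133) ≈ 16945.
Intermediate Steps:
Function('F')(d, z) = Add(Rational(-18, 29), Mul(z, Pow(d, -1))) (Function('F')(d, z) = Add(Mul(z, Pow(d, -1)), Mul(54, Rational(-1, 87))) = Add(Mul(z, Pow(d, -1)), Rational(-18, 29)) = Add(Rational(-18, 29), Mul(z, Pow(d, -1))))
Add(Add(Mul(Add(-76, -5), -62), 11924), Function('F')(-177, 136)) = Add(Add(Mul(Add(-76, -5), -62), 11924), Add(Rational(-18, 29), Mul(136, Pow(-177, -1)))) = Add(Add(Mul(-81, -62), 11924), Add(Rational(-18, 29), Mul(136, Rational(-1, 177)))) = Add(Add(5022, 11924), Add(Rational(-18, 29), Rational(-136, 177))) = Add(16946, Rational(-7130, 5133)) = Rational(86976688, 5133)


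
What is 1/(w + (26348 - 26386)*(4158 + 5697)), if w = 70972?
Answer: -1/303518 ≈ -3.2947e-6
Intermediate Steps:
1/(w + (26348 - 26386)*(4158 + 5697)) = 1/(70972 + (26348 - 26386)*(4158 + 5697)) = 1/(70972 - 38*9855) = 1/(70972 - 374490) = 1/(-303518) = -1/303518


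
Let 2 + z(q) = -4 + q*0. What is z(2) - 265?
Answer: -271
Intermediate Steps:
z(q) = -6 (z(q) = -2 + (-4 + q*0) = -2 + (-4 + 0) = -2 - 4 = -6)
z(2) - 265 = -6 - 265 = -271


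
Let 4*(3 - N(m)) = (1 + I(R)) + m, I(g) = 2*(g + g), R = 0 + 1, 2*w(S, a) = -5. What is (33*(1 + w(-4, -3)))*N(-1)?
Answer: -99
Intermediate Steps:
w(S, a) = -5/2 (w(S, a) = (1/2)*(-5) = -5/2)
R = 1
I(g) = 4*g (I(g) = 2*(2*g) = 4*g)
N(m) = 7/4 - m/4 (N(m) = 3 - ((1 + 4*1) + m)/4 = 3 - ((1 + 4) + m)/4 = 3 - (5 + m)/4 = 3 + (-5/4 - m/4) = 7/4 - m/4)
(33*(1 + w(-4, -3)))*N(-1) = (33*(1 - 5/2))*(7/4 - 1/4*(-1)) = (33*(-3/2))*(7/4 + 1/4) = -99/2*2 = -99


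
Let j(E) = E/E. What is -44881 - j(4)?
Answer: -44882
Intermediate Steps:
j(E) = 1
-44881 - j(4) = -44881 - 1*1 = -44881 - 1 = -44882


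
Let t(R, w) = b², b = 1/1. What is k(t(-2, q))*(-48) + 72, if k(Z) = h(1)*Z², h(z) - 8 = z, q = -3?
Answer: -360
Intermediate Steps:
h(z) = 8 + z
b = 1
t(R, w) = 1 (t(R, w) = 1² = 1)
k(Z) = 9*Z² (k(Z) = (8 + 1)*Z² = 9*Z²)
k(t(-2, q))*(-48) + 72 = (9*1²)*(-48) + 72 = (9*1)*(-48) + 72 = 9*(-48) + 72 = -432 + 72 = -360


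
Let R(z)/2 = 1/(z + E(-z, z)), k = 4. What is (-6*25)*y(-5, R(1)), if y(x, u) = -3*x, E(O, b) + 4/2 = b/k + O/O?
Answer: -2250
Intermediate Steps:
E(O, b) = -1 + b/4 (E(O, b) = -2 + (b/4 + O/O) = -2 + (b*(¼) + 1) = -2 + (b/4 + 1) = -2 + (1 + b/4) = -1 + b/4)
R(z) = 2/(-1 + 5*z/4) (R(z) = 2/(z + (-1 + z/4)) = 2/(-1 + 5*z/4))
(-6*25)*y(-5, R(1)) = (-6*25)*(-3*(-5)) = -150*15 = -2250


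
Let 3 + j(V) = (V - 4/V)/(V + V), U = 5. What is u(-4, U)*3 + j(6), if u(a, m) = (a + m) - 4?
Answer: -104/9 ≈ -11.556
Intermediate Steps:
u(a, m) = -4 + a + m
j(V) = -3 + (V - 4/V)/(2*V) (j(V) = -3 + (V - 4/V)/(V + V) = -3 + (V - 4/V)/((2*V)) = -3 + (V - 4/V)*(1/(2*V)) = -3 + (V - 4/V)/(2*V))
u(-4, U)*3 + j(6) = (-4 - 4 + 5)*3 + (-5/2 - 2/6**2) = -3*3 + (-5/2 - 2*1/36) = -9 + (-5/2 - 1/18) = -9 - 23/9 = -104/9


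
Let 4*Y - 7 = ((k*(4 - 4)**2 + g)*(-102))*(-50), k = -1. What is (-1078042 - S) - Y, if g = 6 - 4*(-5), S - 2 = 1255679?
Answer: -9467499/4 ≈ -2.3669e+6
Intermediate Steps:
S = 1255681 (S = 2 + 1255679 = 1255681)
g = 26 (g = 6 + 20 = 26)
Y = 132607/4 (Y = 7/4 + (((-(4 - 4)**2 + 26)*(-102))*(-50))/4 = 7/4 + (((-1*0**2 + 26)*(-102))*(-50))/4 = 7/4 + (((-1*0 + 26)*(-102))*(-50))/4 = 7/4 + (((0 + 26)*(-102))*(-50))/4 = 7/4 + ((26*(-102))*(-50))/4 = 7/4 + (-2652*(-50))/4 = 7/4 + (1/4)*132600 = 7/4 + 33150 = 132607/4 ≈ 33152.)
(-1078042 - S) - Y = (-1078042 - 1*1255681) - 1*132607/4 = (-1078042 - 1255681) - 132607/4 = -2333723 - 132607/4 = -9467499/4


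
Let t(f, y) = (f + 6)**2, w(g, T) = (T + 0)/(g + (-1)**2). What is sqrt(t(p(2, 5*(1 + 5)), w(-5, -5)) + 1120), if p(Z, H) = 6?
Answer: 4*sqrt(79) ≈ 35.553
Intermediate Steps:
w(g, T) = T/(1 + g) (w(g, T) = T/(g + 1) = T/(1 + g))
t(f, y) = (6 + f)**2
sqrt(t(p(2, 5*(1 + 5)), w(-5, -5)) + 1120) = sqrt((6 + 6)**2 + 1120) = sqrt(12**2 + 1120) = sqrt(144 + 1120) = sqrt(1264) = 4*sqrt(79)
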